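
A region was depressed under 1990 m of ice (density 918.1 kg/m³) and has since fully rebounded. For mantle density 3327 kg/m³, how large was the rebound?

549 m

Removing the load lets mantle flow back in; uplift u satisfies ρ_ice t = ρ_m u.
u = t ρ_ice/ρ_m = 1990 m × 918.1/3327 = 549 m.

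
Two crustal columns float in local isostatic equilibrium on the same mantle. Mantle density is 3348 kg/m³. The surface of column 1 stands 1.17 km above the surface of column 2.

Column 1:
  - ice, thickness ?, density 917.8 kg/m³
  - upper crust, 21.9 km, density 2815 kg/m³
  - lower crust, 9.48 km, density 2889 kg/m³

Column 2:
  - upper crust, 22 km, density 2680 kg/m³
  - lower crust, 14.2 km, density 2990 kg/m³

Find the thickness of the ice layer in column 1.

3.16 km

Take the compensation level at the base of the deeper column (depth z_c below the surface of column 1) and equate Σ ρ_i t_i down to z_c; mantle fills any gap and the z_c terms cancel.
Column 1: x×917.8 + 21.9×2815 + 9.48×2889 + (z_c − 31.38 − x)×3348
Column 2: 1.17×0 + 22×2680 + 14.2×2990 + (z_c − 1.17 − 36.2)×3348
The z_c×3348 term appears on both sides and cancels. Collect the known terms of each column as K = Σ(ρt)_known − 3348 × (depth of known layers): K_1 = 89036.22 − 3348×31.38 = −16024.02; K_2 = 101418 − 3348×(1.17 + 36.2) = −23696.76.
Balance: K_1 − x×(3348 − 917.8) = K_2, so x = (K_1 − K_2)/(3348 − 917.8) = 7672.74/2430.2 = 3.16 km.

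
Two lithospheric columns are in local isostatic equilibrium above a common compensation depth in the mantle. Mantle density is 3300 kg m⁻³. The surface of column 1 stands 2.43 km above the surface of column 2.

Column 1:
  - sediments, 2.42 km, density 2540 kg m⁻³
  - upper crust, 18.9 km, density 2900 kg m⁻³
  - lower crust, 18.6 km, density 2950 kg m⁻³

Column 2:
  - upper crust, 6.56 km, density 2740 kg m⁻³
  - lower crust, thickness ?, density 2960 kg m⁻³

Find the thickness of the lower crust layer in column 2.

12.4 km

Take the compensation level at the base of the deeper column (depth z_c below the surface of column 1) and equate Σ ρ_i t_i down to z_c; mantle fills any gap and the z_c terms cancel.
Column 1: 2.42×2540 + 18.9×2900 + 18.6×2950 + (z_c − 39.92)×3300
Column 2: 2.43×0 + 6.56×2740 + x×2960 + (z_c − 2.43 − 6.56 − x)×3300
The z_c×3300 term appears on both sides and cancels. Collect the known terms of each column as K = Σ(ρt)_known − 3300 × (depth of known layers): K_1 = 115826.8 − 3300×39.92 = −15909.2; K_2 = 17974.4 − 3300×(2.43 + 6.56) = −11692.6.
Balance: K_1 = K_2 − x×(3300 − 2960), so x = (K_2 − K_1)/(3300 − 2960) = 4216.6/340 = 12.4 km.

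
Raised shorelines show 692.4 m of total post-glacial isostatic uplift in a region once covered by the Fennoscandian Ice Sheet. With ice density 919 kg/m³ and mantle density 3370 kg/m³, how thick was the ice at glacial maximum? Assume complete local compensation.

2540 m

u = t ρ_ice/ρ_m → t = u ρ_m/ρ_ice = 692.4 m × 3370/919 = 2540 m.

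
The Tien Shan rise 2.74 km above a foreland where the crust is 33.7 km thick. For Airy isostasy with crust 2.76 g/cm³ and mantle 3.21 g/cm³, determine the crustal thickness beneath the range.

Root depth r = h ρ_c / (ρ_m − ρ_c) = 2.74 km × 2.76 / 0.45 = 16.81 km.
Total thickness = T + h + r = 33.7 km + 2.74 km + 16.81 km = 53.2 km.

53.2 km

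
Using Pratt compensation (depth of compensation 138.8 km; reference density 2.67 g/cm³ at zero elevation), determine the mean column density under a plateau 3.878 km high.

2.6 g/cm³

Pratt balance: ρ_ref D = ρ (D + h).
ρ = ρ_ref D/(D + h) = 2.67 × 138.8 km/(138.8 km + 3.878 km) = 2.6 g/cm³.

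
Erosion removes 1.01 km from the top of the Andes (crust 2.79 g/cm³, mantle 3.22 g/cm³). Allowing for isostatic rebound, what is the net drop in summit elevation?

Rebound u = e ρ_c/ρ_m = 1.01 km × 2.79/3.22 = 0.8751 km.
Net surface drop = e − u = 1.01 km − 0.8751 km = e (ρ_m − ρ_c)/ρ_m = 0.135 km.

0.135 km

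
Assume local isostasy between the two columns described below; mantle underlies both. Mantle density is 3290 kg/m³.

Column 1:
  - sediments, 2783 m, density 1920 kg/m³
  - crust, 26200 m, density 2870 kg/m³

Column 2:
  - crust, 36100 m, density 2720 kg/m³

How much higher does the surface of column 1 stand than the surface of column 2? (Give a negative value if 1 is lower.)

−1750 m

For any compensation level in the mantle, the mantle terms cancel and isostasy reduces to e = (Σt_1 − Σt_2) − (Σ(ρt)_1 − Σ(ρt)_2) / ρ_m.
Σt_1 = 28983 m; Σt_2 = 36100 m; Σ(ρt)_1 = 80537360; Σ(ρt)_2 = 98192000 (in m·kg/m³).
e = (28983 − 36100) − (80537360 − 98192000) / 3290 = −1750 m.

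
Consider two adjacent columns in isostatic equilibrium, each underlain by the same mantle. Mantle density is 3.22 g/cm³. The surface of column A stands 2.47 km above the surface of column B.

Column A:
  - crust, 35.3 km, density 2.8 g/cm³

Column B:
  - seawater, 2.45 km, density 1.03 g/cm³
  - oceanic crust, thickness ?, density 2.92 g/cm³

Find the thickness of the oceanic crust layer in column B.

Take the compensation level at the base of the deeper column (depth z_c below the surface of column A) and equate Σ ρ_i t_i down to z_c; mantle fills any gap and the z_c terms cancel.
Column A: 35.3×2.8 + (z_c − 35.3)×3.22
Column B: 2.47×0 + 2.45×1.03 + x×2.92 + (z_c − 2.47 − 2.45 − x)×3.22
The z_c×3.22 term appears on both sides and cancels. Collect the known terms of each column as K = Σ(ρt)_known − 3.22 × (depth of known layers): K_A = 98.84 − 3.22×35.3 = −14.826; K_B = 2.5235 − 3.22×(2.47 + 2.45) = −13.3189.
Balance: K_A = K_B − x×(3.22 − 2.92), so x = (K_B − K_A)/(3.22 − 2.92) = 1.5071/0.3 = 5.02 km.

5.02 km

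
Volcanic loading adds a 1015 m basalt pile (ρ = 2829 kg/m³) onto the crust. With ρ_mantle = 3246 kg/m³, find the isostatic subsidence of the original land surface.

Subaerial loading: s = t ρ_load / ρ_m.
s = 1015 m × 2829/3246 = 885 m.

885 m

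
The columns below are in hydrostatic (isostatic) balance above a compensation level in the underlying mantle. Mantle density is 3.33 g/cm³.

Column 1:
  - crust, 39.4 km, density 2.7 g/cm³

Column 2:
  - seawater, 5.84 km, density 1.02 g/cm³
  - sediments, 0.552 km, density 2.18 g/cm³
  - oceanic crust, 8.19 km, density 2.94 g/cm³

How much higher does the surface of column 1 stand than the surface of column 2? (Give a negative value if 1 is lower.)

For any compensation level in the mantle, the mantle terms cancel and isostasy reduces to e = (Σt_1 − Σt_2) − (Σ(ρt)_1 − Σ(ρt)_2) / ρ_m.
Σt_1 = 39.4 km; Σt_2 = 14.582 km; Σ(ρt)_1 = 106.38; Σ(ρt)_2 = 31.23876 (in km·g/cm³).
e = (39.4 − 14.582) − (106.38 − 31.23876) / 3.33 = 2.25 km.

2.25 km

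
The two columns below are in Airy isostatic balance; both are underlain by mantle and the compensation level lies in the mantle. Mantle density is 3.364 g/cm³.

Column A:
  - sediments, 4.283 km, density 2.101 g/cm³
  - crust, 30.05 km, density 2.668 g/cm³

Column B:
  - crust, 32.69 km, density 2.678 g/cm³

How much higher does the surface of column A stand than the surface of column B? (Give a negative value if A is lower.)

1.16 km

For any compensation level in the mantle, the mantle terms cancel and isostasy reduces to e = (Σt_A − Σt_B) − (Σ(ρt)_A − Σ(ρt)_B) / ρ_m.
Σt_A = 34.333 km; Σt_B = 32.69 km; Σ(ρt)_A = 89.171983; Σ(ρt)_B = 87.54382 (in km·g/cm³).
e = (34.333 − 32.69) − (89.171983 − 87.54382) / 3.364 = 1.16 km.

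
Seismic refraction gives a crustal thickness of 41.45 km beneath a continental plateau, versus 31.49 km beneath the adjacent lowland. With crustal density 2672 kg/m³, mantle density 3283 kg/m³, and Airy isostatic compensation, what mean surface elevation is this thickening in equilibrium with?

Excess crust Δ = 41.45 km − 31.49 km = 9.96 km, split between elevation h and root r with h + r = Δ.
Airy balance ρ_c h = (ρ_m − ρ_c) r gives r = h ρ_c/(ρ_m − ρ_c), so h (1 + ρ_c/(ρ_m − ρ_c)) = Δ, i.e. h = Δ (ρ_m − ρ_c)/ρ_m.
h = 9.96 km × 611/3283 = 1.85 km.

1.85 km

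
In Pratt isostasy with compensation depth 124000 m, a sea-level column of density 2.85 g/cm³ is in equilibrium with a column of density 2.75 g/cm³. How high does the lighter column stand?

ρ_ref D = ρ (D + h) → h = D (ρ_ref − ρ)/ρ.
h = 124000 m × (2.85 − 2.75)/2.75 = 4510 m.

4510 m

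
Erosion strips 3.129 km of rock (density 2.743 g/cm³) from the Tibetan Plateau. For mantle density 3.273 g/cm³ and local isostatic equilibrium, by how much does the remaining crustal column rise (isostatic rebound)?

Unloading: uplift u = e ρ_c/ρ_m = 3.129 km × 2.743/3.273 = 2.62 km.

2.62 km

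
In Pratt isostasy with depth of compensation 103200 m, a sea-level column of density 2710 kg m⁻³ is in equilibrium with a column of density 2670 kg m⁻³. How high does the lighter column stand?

ρ_ref D = ρ (D + h) → h = D (ρ_ref − ρ)/ρ.
h = 103200 m × (2710 − 2670)/2670 = 1550 m.

1550 m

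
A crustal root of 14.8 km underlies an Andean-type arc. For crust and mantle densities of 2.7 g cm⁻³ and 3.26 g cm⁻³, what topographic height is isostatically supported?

3.07 km

By Archimedes' principle applied to the lithosphere: ρ_c h = (ρ_m − ρ_c) r.
h = r (ρ_m − ρ_c) / ρ_c = 14.8 km × (3.26 − 2.7) / 2.7 = 3.07 km.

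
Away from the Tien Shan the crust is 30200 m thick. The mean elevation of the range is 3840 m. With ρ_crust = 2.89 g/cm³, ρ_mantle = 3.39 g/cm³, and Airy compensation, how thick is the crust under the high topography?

56200 m

Root depth r = h ρ_c / (ρ_m − ρ_c) = 3840 m × 2.89 / 0.5 = 22200 m.
Total thickness = T + h + r = 30200 m + 3840 m + 22200 m = 56200 m.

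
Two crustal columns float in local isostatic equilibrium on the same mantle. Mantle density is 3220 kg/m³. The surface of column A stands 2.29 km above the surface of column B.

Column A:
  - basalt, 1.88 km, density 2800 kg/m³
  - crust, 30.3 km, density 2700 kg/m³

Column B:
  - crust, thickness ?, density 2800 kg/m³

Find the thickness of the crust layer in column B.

Take the compensation level at the base of the deeper column (depth z_c below the surface of column A) and equate Σ ρ_i t_i down to z_c; mantle fills any gap and the z_c terms cancel.
Column A: 1.88×2800 + 30.3×2700 + (z_c − 32.18)×3220
Column B: 2.29×0 + x×2800 + (z_c − 2.29 − 0 − x)×3220
The z_c×3220 term appears on both sides and cancels. Collect the known terms of each column as K = Σ(ρt)_known − 3220 × (depth of known layers): K_A = 87074 − 3220×32.18 = −16545.6; K_B = 0 − 3220×(2.29 + 0) = −7373.8.
Balance: K_A = K_B − x×(3220 − 2800), so x = (K_B − K_A)/(3220 − 2800) = 9171.8/420 = 21.8 km.

21.8 km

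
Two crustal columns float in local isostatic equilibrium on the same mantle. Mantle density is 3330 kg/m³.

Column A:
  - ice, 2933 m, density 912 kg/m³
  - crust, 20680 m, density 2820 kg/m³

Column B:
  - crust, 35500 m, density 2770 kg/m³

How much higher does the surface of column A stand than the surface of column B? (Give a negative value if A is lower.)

−673 m

For any compensation level in the mantle, the mantle terms cancel and isostasy reduces to e = (Σt_A − Σt_B) − (Σ(ρt)_A − Σ(ρt)_B) / ρ_m.
Σt_A = 23613 m; Σt_B = 35500 m; Σ(ρt)_A = 60992496; Σ(ρt)_B = 98335000 (in m·kg/m³).
e = (23613 − 35500) − (60992496 − 98335000) / 3330 = −673 m.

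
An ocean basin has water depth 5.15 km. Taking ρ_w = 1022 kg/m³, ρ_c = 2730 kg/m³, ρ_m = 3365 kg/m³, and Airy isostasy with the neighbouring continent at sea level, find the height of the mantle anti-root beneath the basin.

By Archimedes' principle applied to the lithosphere: replacing crust with seawater at the top is compensated by replacing crust with mantle at the base: d (ρ_c − ρ_w) = a (ρ_m − ρ_c).
a = d (ρ_c − ρ_w)/(ρ_m − ρ_c) = 5.15 km × 1708/635 = 13.9 km.

13.9 km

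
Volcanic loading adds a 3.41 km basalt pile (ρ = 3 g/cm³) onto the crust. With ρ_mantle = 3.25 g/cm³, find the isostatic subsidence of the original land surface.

Subaerial loading: s = t ρ_load / ρ_m.
s = 3.41 km × 3/3.25 = 3.15 km.

3.15 km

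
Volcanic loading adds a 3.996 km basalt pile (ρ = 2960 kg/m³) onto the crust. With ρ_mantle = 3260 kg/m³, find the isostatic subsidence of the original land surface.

3.63 km

Subaerial loading: s = t ρ_load / ρ_m.
s = 3.996 km × 2960/3260 = 3.63 km.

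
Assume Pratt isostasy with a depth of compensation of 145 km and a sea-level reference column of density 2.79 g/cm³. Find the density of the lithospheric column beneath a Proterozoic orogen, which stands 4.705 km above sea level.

2.7 g/cm³

Pratt balance: ρ_ref D = ρ (D + h).
ρ = ρ_ref D/(D + h) = 2.79 × 145 km/(145 km + 4.705 km) = 2.7 g/cm³.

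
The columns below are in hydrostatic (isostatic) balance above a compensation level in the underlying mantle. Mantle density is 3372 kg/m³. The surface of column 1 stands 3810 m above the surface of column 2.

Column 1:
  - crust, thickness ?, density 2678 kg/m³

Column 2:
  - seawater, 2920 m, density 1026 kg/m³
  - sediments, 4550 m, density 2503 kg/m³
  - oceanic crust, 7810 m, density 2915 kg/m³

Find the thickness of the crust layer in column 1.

Take the compensation level at the base of the deeper column (depth z_c below the surface of column 1) and equate Σ ρ_i t_i down to z_c; mantle fills any gap and the z_c terms cancel.
Column 1: x×2678 + (z_c − 0 − x)×3372
Column 2: 3810×0 + 2920×1026 + 4550×2503 + 7810×2915 + (z_c − 3810 − 15280)×3372
The z_c×3372 term appears on both sides and cancels. Collect the known terms of each column as K = Σ(ρt)_known − 3372 × (depth of known layers): K_1 = 0 − 3372×0 = 0; K_2 = 37150720 − 3372×(3810 + 15280) = −27220760.
Balance: K_1 − x×(3372 − 2678) = K_2, so x = (K_1 − K_2)/(3372 − 2678) = 27220800/694 = 39200 m.

39200 m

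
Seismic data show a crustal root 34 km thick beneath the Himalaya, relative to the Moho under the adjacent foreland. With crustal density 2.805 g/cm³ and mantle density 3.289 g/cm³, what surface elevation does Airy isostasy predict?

5.87 km

Equating mass per unit area of the two columns: ρ_c h = (ρ_m − ρ_c) r.
h = r (ρ_m − ρ_c) / ρ_c = 34 km × (3.289 − 2.805) / 2.805 = 5.87 km.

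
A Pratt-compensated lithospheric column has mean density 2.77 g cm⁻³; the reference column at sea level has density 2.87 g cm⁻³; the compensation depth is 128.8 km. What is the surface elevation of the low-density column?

ρ_ref D = ρ (D + h) → h = D (ρ_ref − ρ)/ρ.
h = 128.8 km × (2.87 − 2.77)/2.77 = 4.65 km.

4.65 km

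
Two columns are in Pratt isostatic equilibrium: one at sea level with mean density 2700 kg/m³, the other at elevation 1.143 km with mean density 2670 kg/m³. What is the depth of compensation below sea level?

ρ_ref D = ρ (D + h) → D (ρ_ref − ρ) = ρ h.
D = ρ h/(ρ_ref − ρ) = 2670 × 1.143 km/(2700 − 2670) = 102 km.

102 km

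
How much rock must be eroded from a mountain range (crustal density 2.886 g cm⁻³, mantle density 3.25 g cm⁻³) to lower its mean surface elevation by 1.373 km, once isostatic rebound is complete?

12.3 km

Net drop Δ = e − u = e − e ρ_c/ρ_m = e (ρ_m − ρ_c)/ρ_m.
e = Δ ρ_m/(ρ_m − ρ_c) = 1.373 km × 3.25/0.364 = 12.3 km.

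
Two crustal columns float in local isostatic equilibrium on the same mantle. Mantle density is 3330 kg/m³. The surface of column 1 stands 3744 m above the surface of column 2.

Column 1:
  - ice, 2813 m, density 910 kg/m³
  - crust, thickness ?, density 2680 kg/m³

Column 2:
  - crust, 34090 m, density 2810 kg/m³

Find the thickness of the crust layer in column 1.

Take the compensation level at the base of the deeper column (depth z_c below the surface of column 1) and equate Σ ρ_i t_i down to z_c; mantle fills any gap and the z_c terms cancel.
Column 1: 2813×910 + x×2680 + (z_c − 2813 − x)×3330
Column 2: 3744×0 + 34090×2810 + (z_c − 3744 − 34090)×3330
The z_c×3330 term appears on both sides and cancels. Collect the known terms of each column as K = Σ(ρt)_known − 3330 × (depth of known layers): K_1 = 2559830 − 3330×2813 = −6807460; K_2 = 95792900 − 3330×(3744 + 34090) = −30194320.
Balance: K_1 − x×(3330 − 2680) = K_2, so x = (K_1 − K_2)/(3330 − 2680) = 23386900/650 = 36000 m.

36000 m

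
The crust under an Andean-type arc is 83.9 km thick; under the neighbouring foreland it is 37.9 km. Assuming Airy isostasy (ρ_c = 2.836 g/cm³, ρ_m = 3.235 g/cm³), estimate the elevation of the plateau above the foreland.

Excess crust Δ = 83.9 km − 37.9 km = 46 km, split between elevation h and root r with h + r = Δ.
Airy balance ρ_c h = (ρ_m − ρ_c) r gives r = h ρ_c/(ρ_m − ρ_c), so h (1 + ρ_c/(ρ_m − ρ_c)) = Δ, i.e. h = Δ (ρ_m − ρ_c)/ρ_m.
h = 46 km × 0.399/3.235 = 5.67 km.

5.67 km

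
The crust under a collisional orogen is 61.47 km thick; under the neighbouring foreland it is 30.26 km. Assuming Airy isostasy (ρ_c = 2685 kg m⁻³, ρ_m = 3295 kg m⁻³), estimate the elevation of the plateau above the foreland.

Excess crust Δ = 61.47 km − 30.26 km = 31.21 km, split between elevation h and root r with h + r = Δ.
Airy balance ρ_c h = (ρ_m − ρ_c) r gives r = h ρ_c/(ρ_m − ρ_c), so h (1 + ρ_c/(ρ_m − ρ_c)) = Δ, i.e. h = Δ (ρ_m − ρ_c)/ρ_m.
h = 31.21 km × 610/3295 = 5.78 km.

5.78 km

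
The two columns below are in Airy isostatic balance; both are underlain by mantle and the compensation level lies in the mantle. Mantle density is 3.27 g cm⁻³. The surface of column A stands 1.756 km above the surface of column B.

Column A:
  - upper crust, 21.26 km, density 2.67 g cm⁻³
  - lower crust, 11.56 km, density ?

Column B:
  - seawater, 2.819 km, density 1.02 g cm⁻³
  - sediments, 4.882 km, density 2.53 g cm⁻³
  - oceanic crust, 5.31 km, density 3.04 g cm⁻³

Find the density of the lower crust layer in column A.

Take the compensation level at the base of the deeper column (depth z_c below the surface of column A) and equate Σ ρ_i t_i down to z_c; mantle fills any gap and the z_c terms cancel.
Column A: 21.26×2.67 + 11.56×ρ + (z_c − 32.82)×3.27
Column B: 1.756×0 + 2.819×1.02 + 4.882×2.53 + 5.31×3.04 + (z_c − 1.756 − 13.011)×3.27
The z_c×3.27 term appears on both sides and cancels. Collect the known terms of each column as K = Σ(ρt)_known − 3.27 × (depth of known layers): K_A = 56.7642 − 3.27×32.82 = −50.5572; K_B = 31.36924 − 3.27×(1.756 + 13.011) = −16.91885.
Balance: K_A + 11.56×ρ = K_B, so ρ = (K_B − K_A)/11.56 = 33.6383/11.56 = 2.91 g cm⁻³.

2.91 g cm⁻³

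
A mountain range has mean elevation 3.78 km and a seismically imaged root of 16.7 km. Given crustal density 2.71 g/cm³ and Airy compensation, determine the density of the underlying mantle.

Airy balance: ρ_c h = (ρ_m − ρ_c) r → ρ_m = ρ_c (1 + h/r).
ρ_m = 2.71 × (1 + 3.78 km/16.7 km) = 3.32 g/cm³.

3.32 g/cm³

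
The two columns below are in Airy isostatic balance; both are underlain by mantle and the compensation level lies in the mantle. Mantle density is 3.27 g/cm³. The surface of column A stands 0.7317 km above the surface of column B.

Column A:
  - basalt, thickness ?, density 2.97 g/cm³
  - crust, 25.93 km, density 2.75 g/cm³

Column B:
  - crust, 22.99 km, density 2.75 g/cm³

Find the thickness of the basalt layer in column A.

Take the compensation level at the base of the deeper column (depth z_c below the surface of column A) and equate Σ ρ_i t_i down to z_c; mantle fills any gap and the z_c terms cancel.
Column A: x×2.97 + 25.93×2.75 + (z_c − 25.93 − x)×3.27
Column B: 0.7317×0 + 22.99×2.75 + (z_c − 0.7317 − 22.99)×3.27
The z_c×3.27 term appears on both sides and cancels. Collect the known terms of each column as K = Σ(ρt)_known − 3.27 × (depth of known layers): K_A = 71.3075 − 3.27×25.93 = −13.4836; K_B = 63.2225 − 3.27×(0.7317 + 22.99) = −14.347459.
Balance: K_A − x×(3.27 − 2.97) = K_B, so x = (K_A − K_B)/(3.27 − 2.97) = 0.863859/0.3 = 2.88 km.

2.88 km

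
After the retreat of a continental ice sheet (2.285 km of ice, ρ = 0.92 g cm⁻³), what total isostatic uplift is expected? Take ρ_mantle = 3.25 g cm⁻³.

Removing the load lets mantle flow back in; uplift u satisfies ρ_ice t = ρ_m u.
u = t ρ_ice/ρ_m = 2.285 km × 0.92/3.25 = 0.647 km.

0.647 km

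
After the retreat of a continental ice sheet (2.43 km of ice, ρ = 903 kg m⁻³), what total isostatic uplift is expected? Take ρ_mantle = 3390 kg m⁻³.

Removing the load lets mantle flow back in; uplift u satisfies ρ_ice t = ρ_m u.
u = t ρ_ice/ρ_m = 2.43 km × 903/3390 = 0.647 km.

0.647 km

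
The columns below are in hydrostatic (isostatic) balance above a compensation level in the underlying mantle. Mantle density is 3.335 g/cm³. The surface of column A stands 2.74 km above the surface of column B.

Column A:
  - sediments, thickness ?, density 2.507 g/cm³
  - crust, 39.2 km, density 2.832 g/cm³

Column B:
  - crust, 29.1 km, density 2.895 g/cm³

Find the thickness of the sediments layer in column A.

2.69 km

Take the compensation level at the base of the deeper column (depth z_c below the surface of column A) and equate Σ ρ_i t_i down to z_c; mantle fills any gap and the z_c terms cancel.
Column A: x×2.507 + 39.2×2.832 + (z_c − 39.2 − x)×3.335
Column B: 2.74×0 + 29.1×2.895 + (z_c − 2.74 − 29.1)×3.335
The z_c×3.335 term appears on both sides and cancels. Collect the known terms of each column as K = Σ(ρt)_known − 3.335 × (depth of known layers): K_A = 111.0144 − 3.335×39.2 = −19.7176; K_B = 84.2445 − 3.335×(2.74 + 29.1) = −21.9419.
Balance: K_A − x×(3.335 − 2.507) = K_B, so x = (K_A − K_B)/(3.335 − 2.507) = 2.2243/0.828 = 2.69 km.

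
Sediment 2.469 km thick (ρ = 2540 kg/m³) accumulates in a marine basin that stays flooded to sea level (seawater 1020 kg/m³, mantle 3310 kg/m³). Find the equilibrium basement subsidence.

1.64 km

Submarine loading: the sediment displaces seawater, and the subsidence is in turn flooded, so s (ρ_m − ρ_w) = t (ρ_sed − ρ_w).
s = 2.469 km × (2540 − 1020) / (3310 − 1020) = 1.64 km.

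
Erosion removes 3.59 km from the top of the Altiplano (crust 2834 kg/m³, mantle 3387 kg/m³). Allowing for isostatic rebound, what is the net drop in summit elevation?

Rebound u = e ρ_c/ρ_m = 3.59 km × 2834/3387 = 3.004 km.
Net surface drop = e − u = 3.59 km − 3.004 km = e (ρ_m − ρ_c)/ρ_m = 0.586 km.

0.586 km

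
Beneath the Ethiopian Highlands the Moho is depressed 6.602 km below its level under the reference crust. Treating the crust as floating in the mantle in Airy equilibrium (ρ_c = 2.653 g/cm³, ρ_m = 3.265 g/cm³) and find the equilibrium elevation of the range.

Equating mass per unit area of the two columns: ρ_c h = (ρ_m − ρ_c) r.
h = r (ρ_m − ρ_c) / ρ_c = 6.602 km × (3.265 − 2.653) / 2.653 = 1.52 km.

1.52 km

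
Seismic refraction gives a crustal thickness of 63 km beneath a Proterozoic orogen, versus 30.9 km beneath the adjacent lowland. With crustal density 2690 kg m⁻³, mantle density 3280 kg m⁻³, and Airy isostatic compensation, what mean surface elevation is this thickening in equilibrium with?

5.77 km

Excess crust Δ = 63 km − 30.9 km = 32.1 km, split between elevation h and root r with h + r = Δ.
Airy balance ρ_c h = (ρ_m − ρ_c) r gives r = h ρ_c/(ρ_m − ρ_c), so h (1 + ρ_c/(ρ_m − ρ_c)) = Δ, i.e. h = Δ (ρ_m − ρ_c)/ρ_m.
h = 32.1 km × 590/3280 = 5.77 km.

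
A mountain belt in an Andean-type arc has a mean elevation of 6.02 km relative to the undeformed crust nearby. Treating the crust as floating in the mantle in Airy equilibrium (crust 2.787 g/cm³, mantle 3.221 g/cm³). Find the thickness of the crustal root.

For local isostatic compensation: the weight of the topography is balanced by the buoyancy of the root, ρ_c h = (ρ_m − ρ_c) r.
r = h · ρ_c / (ρ_m − ρ_c) = 6.02 km × 2.787 / (3.221 − 2.787) = 38.7 km.

38.7 km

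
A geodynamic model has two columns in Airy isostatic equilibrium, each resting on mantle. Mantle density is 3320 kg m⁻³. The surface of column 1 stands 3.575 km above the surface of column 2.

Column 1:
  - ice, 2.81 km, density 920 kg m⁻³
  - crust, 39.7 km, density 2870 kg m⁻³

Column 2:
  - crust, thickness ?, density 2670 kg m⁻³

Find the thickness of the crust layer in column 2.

Take the compensation level at the base of the deeper column (depth z_c below the surface of column 1) and equate Σ ρ_i t_i down to z_c; mantle fills any gap and the z_c terms cancel.
Column 1: 2.81×920 + 39.7×2870 + (z_c − 42.51)×3320
Column 2: 3.575×0 + x×2670 + (z_c − 3.575 − 0 − x)×3320
The z_c×3320 term appears on both sides and cancels. Collect the known terms of each column as K = Σ(ρt)_known − 3320 × (depth of known layers): K_1 = 116524.2 − 3320×42.51 = −24609; K_2 = 0 − 3320×(3.575 + 0) = −11869.
Balance: K_1 = K_2 − x×(3320 − 2670), so x = (K_2 − K_1)/(3320 − 2670) = 12740/650 = 19.6 km.

19.6 km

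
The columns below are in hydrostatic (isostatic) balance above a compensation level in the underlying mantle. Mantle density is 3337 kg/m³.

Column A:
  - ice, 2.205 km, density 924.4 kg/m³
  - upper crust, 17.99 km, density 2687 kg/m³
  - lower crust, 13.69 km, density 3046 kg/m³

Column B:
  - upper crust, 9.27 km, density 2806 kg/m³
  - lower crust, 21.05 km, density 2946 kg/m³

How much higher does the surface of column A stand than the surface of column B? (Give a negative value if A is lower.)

For any compensation level in the mantle, the mantle terms cancel and isostasy reduces to e = (Σt_A − Σt_B) − (Σ(ρt)_A − Σ(ρt)_B) / ρ_m.
Σt_A = 33.885 km; Σt_B = 30.32 km; Σ(ρt)_A = 92077.172; Σ(ρt)_B = 88024.92 (in km·kg/m³).
e = (33.885 − 30.32) − (92077.172 − 88024.92) / 3337 = 2.35 km.

2.35 km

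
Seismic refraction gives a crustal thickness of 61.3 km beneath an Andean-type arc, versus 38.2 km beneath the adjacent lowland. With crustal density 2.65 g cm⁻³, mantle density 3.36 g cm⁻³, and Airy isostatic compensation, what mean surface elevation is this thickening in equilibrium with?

Excess crust Δ = 61.3 km − 38.2 km = 23.1 km, split between elevation h and root r with h + r = Δ.
Airy balance ρ_c h = (ρ_m − ρ_c) r gives r = h ρ_c/(ρ_m − ρ_c), so h (1 + ρ_c/(ρ_m − ρ_c)) = Δ, i.e. h = Δ (ρ_m − ρ_c)/ρ_m.
h = 23.1 km × 0.71/3.36 = 4.88 km.

4.88 km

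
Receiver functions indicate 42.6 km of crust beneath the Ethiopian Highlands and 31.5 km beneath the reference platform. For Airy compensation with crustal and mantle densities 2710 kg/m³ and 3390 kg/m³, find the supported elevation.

Excess crust Δ = 42.6 km − 31.5 km = 11.1 km, split between elevation h and root r with h + r = Δ.
Airy balance ρ_c h = (ρ_m − ρ_c) r gives r = h ρ_c/(ρ_m − ρ_c), so h (1 + ρ_c/(ρ_m − ρ_c)) = Δ, i.e. h = Δ (ρ_m − ρ_c)/ρ_m.
h = 11.1 km × 680/3390 = 2.23 km.

2.23 km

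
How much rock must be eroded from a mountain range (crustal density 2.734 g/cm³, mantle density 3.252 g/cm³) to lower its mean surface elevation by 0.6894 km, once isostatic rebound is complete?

Net drop Δ = e − u = e − e ρ_c/ρ_m = e (ρ_m − ρ_c)/ρ_m.
e = Δ ρ_m/(ρ_m − ρ_c) = 0.6894 km × 3.252/0.518 = 4.33 km.

4.33 km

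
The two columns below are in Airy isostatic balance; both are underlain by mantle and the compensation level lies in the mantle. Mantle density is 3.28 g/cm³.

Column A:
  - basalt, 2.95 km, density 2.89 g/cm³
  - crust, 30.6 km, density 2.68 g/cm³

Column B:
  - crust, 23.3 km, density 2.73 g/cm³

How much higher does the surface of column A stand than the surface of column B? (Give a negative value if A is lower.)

2.04 km

For any compensation level in the mantle, the mantle terms cancel and isostasy reduces to e = (Σt_A − Σt_B) − (Σ(ρt)_A − Σ(ρt)_B) / ρ_m.
Σt_A = 33.55 km; Σt_B = 23.3 km; Σ(ρt)_A = 90.5335; Σ(ρt)_B = 63.609 (in km·g/cm³).
e = (33.55 − 23.3) − (90.5335 − 63.609) / 3.28 = 2.04 km.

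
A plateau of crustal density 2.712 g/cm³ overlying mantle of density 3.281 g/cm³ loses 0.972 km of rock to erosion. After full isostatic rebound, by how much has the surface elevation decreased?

0.169 km

Rebound u = e ρ_c/ρ_m = 0.972 km × 2.712/3.281 = 0.8034 km.
Net surface drop = e − u = 0.972 km − 0.8034 km = e (ρ_m − ρ_c)/ρ_m = 0.169 km.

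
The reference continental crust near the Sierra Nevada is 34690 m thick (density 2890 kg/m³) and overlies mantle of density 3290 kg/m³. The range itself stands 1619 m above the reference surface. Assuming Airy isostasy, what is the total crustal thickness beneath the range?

48000 m

Root depth r = h ρ_c / (ρ_m − ρ_c) = 1619 m × 2890 / 400 = 11700 m.
Total thickness = T + h + r = 34690 m + 1619 m + 11700 m = 48000 m.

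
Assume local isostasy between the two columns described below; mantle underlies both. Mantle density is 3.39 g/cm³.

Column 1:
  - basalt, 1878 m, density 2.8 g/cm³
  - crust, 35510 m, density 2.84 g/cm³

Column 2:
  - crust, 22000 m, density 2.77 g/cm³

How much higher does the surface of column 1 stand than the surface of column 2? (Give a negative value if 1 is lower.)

2060 m

For any compensation level in the mantle, the mantle terms cancel and isostasy reduces to e = (Σt_1 − Σt_2) − (Σ(ρt)_1 − Σ(ρt)_2) / ρ_m.
Σt_1 = 37388 m; Σt_2 = 22000 m; Σ(ρt)_1 = 106106.8; Σ(ρt)_2 = 60940 (in m·g/cm³).
e = (37388 − 22000) − (106106.8 − 60940) / 3.39 = 2060 m.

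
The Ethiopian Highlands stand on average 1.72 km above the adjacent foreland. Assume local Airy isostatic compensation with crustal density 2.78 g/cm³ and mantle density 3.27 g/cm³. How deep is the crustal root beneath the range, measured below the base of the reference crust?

9.76 km

In Airy isostatic equilibrium: the weight of the topography is balanced by the buoyancy of the root, ρ_c h = (ρ_m − ρ_c) r.
r = h · ρ_c / (ρ_m − ρ_c) = 1.72 km × 2.78 / (3.27 − 2.78) = 9.76 km.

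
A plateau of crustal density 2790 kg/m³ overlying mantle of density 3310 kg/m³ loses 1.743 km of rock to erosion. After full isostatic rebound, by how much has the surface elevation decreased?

Rebound u = e ρ_c/ρ_m = 1.743 km × 2790/3310 = 1.469 km.
Net surface drop = e − u = 1.743 km − 1.469 km = e (ρ_m − ρ_c)/ρ_m = 0.274 km.

0.274 km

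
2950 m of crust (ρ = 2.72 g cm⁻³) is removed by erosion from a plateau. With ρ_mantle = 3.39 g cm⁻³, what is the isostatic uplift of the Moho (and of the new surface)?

2370 m

Unloading: uplift u = e ρ_c/ρ_m = 2950 m × 2.72/3.39 = 2370 m.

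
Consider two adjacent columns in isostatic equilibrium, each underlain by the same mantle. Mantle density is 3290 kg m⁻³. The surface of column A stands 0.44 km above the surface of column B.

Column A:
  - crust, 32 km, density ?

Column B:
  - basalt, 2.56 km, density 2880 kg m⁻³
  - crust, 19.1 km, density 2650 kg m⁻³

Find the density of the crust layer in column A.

2830 kg m⁻³

Take the compensation level at the base of the deeper column (depth z_c below the surface of column A) and equate Σ ρ_i t_i down to z_c; mantle fills any gap and the z_c terms cancel.
Column A: 32×ρ + (z_c − 32)×3290
Column B: 0.44×0 + 2.56×2880 + 19.1×2650 + (z_c − 0.44 − 21.66)×3290
The z_c×3290 term appears on both sides and cancels. Collect the known terms of each column as K = Σ(ρt)_known − 3290 × (depth of known layers): K_A = 0 − 3290×32 = −105280; K_B = 57987.8 − 3290×(0.44 + 21.66) = −14721.2.
Balance: K_A + 32×ρ = K_B, so ρ = (K_B − K_A)/32 = 90558.8/32 = 2830 kg m⁻³.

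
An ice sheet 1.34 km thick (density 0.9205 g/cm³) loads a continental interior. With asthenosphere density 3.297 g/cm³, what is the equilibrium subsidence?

0.374 km

In Airy isostatic equilibrium: the ice load ρ_ice t is balanced by mantle displaced below, ρ_m s.
s = t ρ_ice / ρ_m = 1.34 km × 0.9205/3.297 = 0.374 km.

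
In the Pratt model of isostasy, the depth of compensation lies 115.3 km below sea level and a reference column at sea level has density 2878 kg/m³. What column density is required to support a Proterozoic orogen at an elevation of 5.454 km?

2750 kg/m³

Pratt balance: ρ_ref D = ρ (D + h).
ρ = ρ_ref D/(D + h) = 2878 × 115.3 km/(115.3 km + 5.454 km) = 2750 kg/m³.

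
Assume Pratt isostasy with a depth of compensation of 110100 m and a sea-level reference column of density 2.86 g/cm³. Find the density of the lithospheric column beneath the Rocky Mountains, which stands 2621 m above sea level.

2.79 g/cm³

Pratt balance: ρ_ref D = ρ (D + h).
ρ = ρ_ref D/(D + h) = 2.86 × 110100 m/(110100 m + 2621 m) = 2.79 g/cm³.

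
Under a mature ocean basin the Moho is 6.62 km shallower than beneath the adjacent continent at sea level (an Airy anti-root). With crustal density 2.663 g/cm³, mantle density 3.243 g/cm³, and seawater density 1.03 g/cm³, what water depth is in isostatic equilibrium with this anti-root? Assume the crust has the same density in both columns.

Replacing a thickness d of crust by seawater at the top must be balanced by replacing crust with mantle at the base: d (ρ_c − ρ_w) = a (ρ_m − ρ_c).
d = a (ρ_m − ρ_c)/(ρ_c − ρ_w) = 6.62 km × 0.58/1.633 = 2.35 km.

2.35 km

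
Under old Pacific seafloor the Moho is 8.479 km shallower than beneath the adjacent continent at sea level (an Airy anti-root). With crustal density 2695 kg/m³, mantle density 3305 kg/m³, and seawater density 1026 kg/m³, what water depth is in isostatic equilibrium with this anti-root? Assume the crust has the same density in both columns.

Replacing a thickness d of crust by seawater at the top must be balanced by replacing crust with mantle at the base: d (ρ_c − ρ_w) = a (ρ_m − ρ_c).
d = a (ρ_m − ρ_c)/(ρ_c − ρ_w) = 8.479 km × 610/1669 = 3.1 km.

3.1 km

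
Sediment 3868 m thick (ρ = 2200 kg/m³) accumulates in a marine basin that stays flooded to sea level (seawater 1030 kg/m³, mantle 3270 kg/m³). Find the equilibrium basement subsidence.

2020 m

Submarine loading: the sediment displaces seawater, and the subsidence is in turn flooded, so s (ρ_m − ρ_w) = t (ρ_sed − ρ_w).
s = 3868 m × (2200 − 1030) / (3270 − 1030) = 2020 m.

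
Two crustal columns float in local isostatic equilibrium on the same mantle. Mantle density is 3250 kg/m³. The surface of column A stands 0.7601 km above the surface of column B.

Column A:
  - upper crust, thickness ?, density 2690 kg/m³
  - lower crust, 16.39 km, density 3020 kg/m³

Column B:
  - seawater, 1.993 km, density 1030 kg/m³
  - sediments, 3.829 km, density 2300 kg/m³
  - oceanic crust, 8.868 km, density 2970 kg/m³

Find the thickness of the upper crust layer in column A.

Take the compensation level at the base of the deeper column (depth z_c below the surface of column A) and equate Σ ρ_i t_i down to z_c; mantle fills any gap and the z_c terms cancel.
Column A: x×2690 + 16.39×3020 + (z_c − 16.39 − x)×3250
Column B: 0.7601×0 + 1.993×1030 + 3.829×2300 + 8.868×2970 + (z_c − 0.7601 − 14.69)×3250
The z_c×3250 term appears on both sides and cancels. Collect the known terms of each column as K = Σ(ρt)_known − 3250 × (depth of known layers): K_A = 49497.8 − 3250×16.39 = −3769.7; K_B = 37197.45 − 3250×(0.7601 + 14.69) = −13015.375.
Balance: K_A − x×(3250 − 2690) = K_B, so x = (K_A − K_B)/(3250 − 2690) = 9245.68/560 = 16.5 km.

16.5 km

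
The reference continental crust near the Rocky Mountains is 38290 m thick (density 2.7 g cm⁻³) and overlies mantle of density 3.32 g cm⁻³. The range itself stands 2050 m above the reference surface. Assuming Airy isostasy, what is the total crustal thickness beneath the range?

Root depth r = h ρ_c / (ρ_m − ρ_c) = 2050 m × 2.7 / 0.62 = 8927 m.
Total thickness = T + h + r = 38290 m + 2050 m + 8927 m = 49300 m.

49300 m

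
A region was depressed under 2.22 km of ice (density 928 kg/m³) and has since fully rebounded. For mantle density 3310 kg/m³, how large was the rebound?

Removing the load lets mantle flow back in; uplift u satisfies ρ_ice t = ρ_m u.
u = t ρ_ice/ρ_m = 2.22 km × 928/3310 = 0.622 km.

0.622 km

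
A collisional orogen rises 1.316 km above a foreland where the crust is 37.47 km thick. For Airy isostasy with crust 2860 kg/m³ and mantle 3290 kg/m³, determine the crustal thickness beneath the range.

Root depth r = h ρ_c / (ρ_m − ρ_c) = 1.316 km × 2860 / 430 = 8.753 km.
Total thickness = T + h + r = 37.47 km + 1.316 km + 8.753 km = 47.5 km.

47.5 km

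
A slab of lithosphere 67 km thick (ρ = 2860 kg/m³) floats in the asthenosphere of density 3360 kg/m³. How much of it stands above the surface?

9.97 km

Floating equilibrium: submerged depth d = t ρ_obj/ρ_fluid = 67 km × 2860/3360 = 57.03 km.
Freeboard = t − d = 67 km − 57.03 km = 9.97 km.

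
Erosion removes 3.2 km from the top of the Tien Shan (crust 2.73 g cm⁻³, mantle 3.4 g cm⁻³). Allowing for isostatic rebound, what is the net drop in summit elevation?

Rebound u = e ρ_c/ρ_m = 3.2 km × 2.73/3.4 = 2.569 km.
Net surface drop = e − u = 3.2 km − 2.569 km = e (ρ_m − ρ_c)/ρ_m = 0.631 km.

0.631 km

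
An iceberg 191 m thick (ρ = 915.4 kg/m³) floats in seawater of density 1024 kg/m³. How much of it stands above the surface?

Floating equilibrium: submerged depth d = t ρ_obj/ρ_fluid = 191 m × 915.4/1024 = 170.7 m.
Freeboard = t − d = 191 m − 170.7 m = 20.3 m.

20.3 m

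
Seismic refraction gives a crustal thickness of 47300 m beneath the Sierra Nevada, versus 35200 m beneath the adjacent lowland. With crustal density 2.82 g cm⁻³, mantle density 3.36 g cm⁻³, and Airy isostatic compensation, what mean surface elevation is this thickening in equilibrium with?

1940 m

Excess crust Δ = 47300 m − 35200 m = 12100 m, split between elevation h and root r with h + r = Δ.
Airy balance ρ_c h = (ρ_m − ρ_c) r gives r = h ρ_c/(ρ_m − ρ_c), so h (1 + ρ_c/(ρ_m − ρ_c)) = Δ, i.e. h = Δ (ρ_m − ρ_c)/ρ_m.
h = 12100 m × 0.54/3.36 = 1940 m.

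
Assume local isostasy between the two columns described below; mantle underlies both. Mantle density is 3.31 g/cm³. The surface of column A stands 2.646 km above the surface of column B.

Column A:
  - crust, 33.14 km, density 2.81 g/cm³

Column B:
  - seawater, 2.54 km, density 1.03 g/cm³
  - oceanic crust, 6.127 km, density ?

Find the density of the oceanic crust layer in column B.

2.98 g/cm³

Take the compensation level at the base of the deeper column (depth z_c below the surface of column A) and equate Σ ρ_i t_i down to z_c; mantle fills any gap and the z_c terms cancel.
Column A: 33.14×2.81 + (z_c − 33.14)×3.31
Column B: 2.646×0 + 2.54×1.03 + 6.127×ρ + (z_c − 2.646 − 8.667)×3.31
The z_c×3.31 term appears on both sides and cancels. Collect the known terms of each column as K = Σ(ρt)_known − 3.31 × (depth of known layers): K_A = 93.1234 − 3.31×33.14 = −16.57; K_B = 2.6162 − 3.31×(2.646 + 8.667) = −34.82983.
Balance: K_A = K_B + 6.127×ρ, so ρ = (K_A − K_B)/6.127 = 18.2598/6.127 = 2.98 g/cm³.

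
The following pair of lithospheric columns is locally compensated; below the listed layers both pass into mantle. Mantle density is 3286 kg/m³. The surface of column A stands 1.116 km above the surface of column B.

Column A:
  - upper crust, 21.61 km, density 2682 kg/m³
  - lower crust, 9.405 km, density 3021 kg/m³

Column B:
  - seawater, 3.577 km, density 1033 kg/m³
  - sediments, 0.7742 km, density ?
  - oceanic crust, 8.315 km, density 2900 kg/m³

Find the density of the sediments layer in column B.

Take the compensation level at the base of the deeper column (depth z_c below the surface of column A) and equate Σ ρ_i t_i down to z_c; mantle fills any gap and the z_c terms cancel.
Column A: 21.61×2682 + 9.405×3021 + (z_c − 31.015)×3286
Column B: 1.116×0 + 3.577×1033 + 0.7742×ρ + 8.315×2900 + (z_c − 1.116 − 12.6662)×3286
The z_c×3286 term appears on both sides and cancels. Collect the known terms of each column as K = Σ(ρt)_known − 3286 × (depth of known layers): K_A = 86370.525 − 3286×31.015 = −15544.765; K_B = 27808.541 − 3286×(1.116 + 12.6662) = −17479.7682.
Balance: K_A = K_B + 0.7742×ρ, so ρ = (K_A − K_B)/0.7742 = 1935/0.7742 = 2500 kg/m³.

2500 kg/m³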